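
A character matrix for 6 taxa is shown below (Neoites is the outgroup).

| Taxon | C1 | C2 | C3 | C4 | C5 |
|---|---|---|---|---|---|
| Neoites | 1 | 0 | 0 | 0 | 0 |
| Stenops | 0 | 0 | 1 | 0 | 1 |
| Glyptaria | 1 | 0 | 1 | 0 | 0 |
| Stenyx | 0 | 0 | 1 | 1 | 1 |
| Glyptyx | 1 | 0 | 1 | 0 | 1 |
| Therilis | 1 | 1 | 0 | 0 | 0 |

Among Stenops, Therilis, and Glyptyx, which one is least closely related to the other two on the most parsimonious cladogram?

Therilis

Character polarity is set by the outgroup: the derived state is whichever differs from the outgroup's state, so for C1 the derived state is '0', and for the remaining characters it is '1'.
C1: derived state '0' in Stenops and Stenyx only — synapomorphy for {Stenops, Stenyx}.
C2: derived state '1' in Therilis only — an autapomorphy, so it tells us nothing about relationships among taxa.
C3: derived state '1' in Glyptaria, Glyptyx, Stenops, and Stenyx only — synapomorphy for {Glyptaria, Glyptyx, Stenops, Stenyx}.
C4: derived state '1' in Stenyx only — an autapomorphy, so it tells us nothing about relationships among taxa.
C5 (derived state '1') is shared by Glyptyx, Stenops, and Stenyx — a synapomorphy uniting that clade.
Most parsimonious ingroup topology: ((((Stenops,Stenyx),Glyptyx),Glyptaria),Therilis).
Glyptyx and Stenops share a more recent common ancestor with each other than either does with Therilis, so Therilis is the least closely related of the three.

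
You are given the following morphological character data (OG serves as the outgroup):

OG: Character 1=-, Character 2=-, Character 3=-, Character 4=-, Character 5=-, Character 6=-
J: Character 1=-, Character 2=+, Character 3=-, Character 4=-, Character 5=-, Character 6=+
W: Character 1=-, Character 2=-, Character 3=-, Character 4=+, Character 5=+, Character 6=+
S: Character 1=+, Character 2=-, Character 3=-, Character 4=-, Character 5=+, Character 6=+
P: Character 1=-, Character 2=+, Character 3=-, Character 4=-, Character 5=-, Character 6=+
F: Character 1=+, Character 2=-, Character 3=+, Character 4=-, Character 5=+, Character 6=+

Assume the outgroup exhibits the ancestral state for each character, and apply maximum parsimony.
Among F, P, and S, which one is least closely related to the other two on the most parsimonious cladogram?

P

The outgroup has state '-' for every character, so '+' is the derived state throughout.
Character 1 (derived state '+') is shared by F and S — a synapomorphy uniting that clade.
Character 2 (derived state '+') is shared by J and P — a synapomorphy uniting that clade.
Character 3 (derived state '+') is unique to F (autapomorphy; uninformative for grouping).
Character 4 (derived state '+') is unique to W (autapomorphy; uninformative for grouping).
Character 5: derived state '+' in F, S, and W only — synapomorphy for {F, S, W}.
Character 6 (derived state '+') is shared by all ingroup taxa — unites the whole ingroup.
Most parsimonious ingroup topology: ((J,P),(W,(S,F))).
S and F share a more recent common ancestor with each other than either does with P, so P is the least closely related of the three.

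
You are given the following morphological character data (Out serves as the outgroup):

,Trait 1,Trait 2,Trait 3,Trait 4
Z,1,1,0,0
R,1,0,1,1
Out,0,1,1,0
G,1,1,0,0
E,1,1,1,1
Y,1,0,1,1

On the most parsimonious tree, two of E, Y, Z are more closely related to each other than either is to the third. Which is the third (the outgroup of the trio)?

Z

Character polarity is set by the outgroup: the derived state is whichever differs from the outgroup's state, so for Trait 2, Trait 3 the derived state is '0', and for the remaining characters it is '1'.
Trait 1 (derived state '1') is shared by all ingroup taxa — unites the whole ingroup.
Trait 2: derived state '0' in R and Y only — synapomorphy for {R, Y}.
Trait 3 (derived state '0') is shared by G and Z — a synapomorphy uniting that clade.
Only E, R, and Y show the derived state '1' for Trait 4, supporting them as a clade.
Most parsimonious ingroup topology: ((Z,G),((Y,R),E)).
Y and E share a more recent common ancestor with each other than either does with Z, so Z is the least closely related of the three.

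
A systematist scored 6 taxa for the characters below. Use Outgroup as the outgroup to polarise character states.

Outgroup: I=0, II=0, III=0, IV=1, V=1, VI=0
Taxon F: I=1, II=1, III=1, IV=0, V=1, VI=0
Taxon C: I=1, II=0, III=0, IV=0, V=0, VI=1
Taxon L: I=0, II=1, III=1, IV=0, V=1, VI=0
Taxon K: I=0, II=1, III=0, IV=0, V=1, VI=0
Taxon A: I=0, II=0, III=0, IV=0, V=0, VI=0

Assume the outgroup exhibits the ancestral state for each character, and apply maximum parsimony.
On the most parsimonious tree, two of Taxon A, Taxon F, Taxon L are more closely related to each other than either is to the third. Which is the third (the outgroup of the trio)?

Character polarity is set by the outgroup: the derived state is whichever differs from the outgroup's state, so for IV, V the derived state is '0', and for the remaining characters it is '1'.
I (state '1') occurs in Taxon C and Taxon F but conflicts with the nesting implied by the other characters — most parsimoniously interpreted as homoplasy.
II (derived state '1') is shared by Taxon F, Taxon K, and Taxon L — a synapomorphy uniting that clade.
III: derived state '1' in Taxon F and Taxon L only — synapomorphy for {Taxon F, Taxon L}.
IV (derived state '0') is shared by all ingroup taxa — unites the whole ingroup.
Only Taxon A and Taxon C show the derived state '0' for V, supporting them as a clade.
VI (derived state '1') is unique to Taxon C (autapomorphy; uninformative for grouping).
Most parsimonious ingroup topology: (((Taxon F,Taxon L),Taxon K),(Taxon C,Taxon A)).
Taxon F and Taxon L share a more recent common ancestor with each other than either does with Taxon A, so Taxon A is the least closely related of the three.

Taxon A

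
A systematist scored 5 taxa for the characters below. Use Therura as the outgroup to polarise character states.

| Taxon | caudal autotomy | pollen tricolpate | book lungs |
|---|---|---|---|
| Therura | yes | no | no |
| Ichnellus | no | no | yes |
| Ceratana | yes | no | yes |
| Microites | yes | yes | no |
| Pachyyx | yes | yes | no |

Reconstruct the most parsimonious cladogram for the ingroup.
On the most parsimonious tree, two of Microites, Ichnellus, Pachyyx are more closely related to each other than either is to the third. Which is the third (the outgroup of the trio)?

Character polarity is set by the outgroup: the derived state is whichever differs from the outgroup's state, so for caudal autotomy the derived state is 'no', and for the remaining characters it is 'yes'.
caudal autotomy (derived state 'no') is unique to Ichnellus (autapomorphy; uninformative for grouping).
Only Microites and Pachyyx show the derived state 'yes' for pollen tricolpate, supporting them as a clade.
Only Ceratana and Ichnellus show the derived state 'yes' for book lungs, supporting them as a clade.
Most parsimonious ingroup topology: ((Ichnellus,Ceratana),(Microites,Pachyyx)).
Microites and Pachyyx share a more recent common ancestor with each other than either does with Ichnellus, so Ichnellus is the least closely related of the three.

Ichnellus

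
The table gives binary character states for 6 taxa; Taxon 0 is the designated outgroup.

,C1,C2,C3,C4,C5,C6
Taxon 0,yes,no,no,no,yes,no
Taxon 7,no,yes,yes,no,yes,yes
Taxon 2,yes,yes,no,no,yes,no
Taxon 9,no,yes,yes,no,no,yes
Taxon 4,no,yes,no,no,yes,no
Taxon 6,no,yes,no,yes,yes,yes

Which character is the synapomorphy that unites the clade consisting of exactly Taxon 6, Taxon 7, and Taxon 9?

Character polarity is set by the outgroup: the derived state is whichever differs from the outgroup's state, so for C1, C5 the derived state is 'no', and for the remaining characters it is 'yes'.
Only Taxon 4, Taxon 6, Taxon 7, and Taxon 9 show the derived state 'no' for C1, supporting them as a clade.
All ingroup taxa share the derived state 'yes' for C2; it defines the ingroup but does not resolve relationships within it.
Only Taxon 7 and Taxon 9 show the derived state 'yes' for C3, supporting them as a clade.
C4: derived state 'yes' in Taxon 6 only — an autapomorphy, so it tells us nothing about relationships among taxa.
C5 (derived state 'no') is unique to Taxon 9 (autapomorphy; uninformative for grouping).
C6: derived state 'yes' in Taxon 6, Taxon 7, and Taxon 9 only — synapomorphy for {Taxon 6, Taxon 7, Taxon 9}.
Most parsimonious ingroup topology: ((((Taxon 7,Taxon 9),Taxon 6),Taxon 4),Taxon 2).
The clade {Taxon 6, Taxon 7, Taxon 9} is supported by C6: its derived state 'yes' occurs in exactly those taxa and in no other taxon (including the outgroup).

C6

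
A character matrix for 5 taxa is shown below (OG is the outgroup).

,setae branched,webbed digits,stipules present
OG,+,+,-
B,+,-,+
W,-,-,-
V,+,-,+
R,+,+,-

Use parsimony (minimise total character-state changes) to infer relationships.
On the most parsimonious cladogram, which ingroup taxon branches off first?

Character polarity is set by the outgroup: the derived state is whichever differs from the outgroup's state, so for setae branched, webbed digits the derived state is '-', and for the remaining characters it is '+'.
setae branched (derived state '-') is unique to W (autapomorphy; uninformative for grouping).
webbed digits: derived state '-' in B, V, and W only — synapomorphy for {B, V, W}.
stipules present: derived state '+' in B and V only — synapomorphy for {B, V}.
Most parsimonious ingroup topology: (((B,V),W),R).
R is sister to the clade containing all other ingroup taxa, so it is the earliest-diverging (most basal) ingroup lineage.

R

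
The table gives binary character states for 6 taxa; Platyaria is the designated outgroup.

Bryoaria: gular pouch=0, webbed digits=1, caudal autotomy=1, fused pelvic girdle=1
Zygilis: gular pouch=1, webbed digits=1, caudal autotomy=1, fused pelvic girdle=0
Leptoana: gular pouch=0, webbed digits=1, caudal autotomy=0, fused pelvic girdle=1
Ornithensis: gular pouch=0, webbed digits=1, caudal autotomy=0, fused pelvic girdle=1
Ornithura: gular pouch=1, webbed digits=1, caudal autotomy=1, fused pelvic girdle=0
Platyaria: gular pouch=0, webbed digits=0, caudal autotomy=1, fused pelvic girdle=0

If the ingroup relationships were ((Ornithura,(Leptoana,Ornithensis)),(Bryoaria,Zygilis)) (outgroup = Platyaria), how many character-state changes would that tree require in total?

6

Map each character onto ((Ornithura,(Leptoana,Ornithensis)),(Bryoaria,Zygilis)) (rooted by Platyaria) and count the minimum state changes it requires (Fitch parsimony):
gular pouch: 2; webbed digits: 1; caudal autotomy: 1; fused pelvic girdle: 2.
Total tree length = 6.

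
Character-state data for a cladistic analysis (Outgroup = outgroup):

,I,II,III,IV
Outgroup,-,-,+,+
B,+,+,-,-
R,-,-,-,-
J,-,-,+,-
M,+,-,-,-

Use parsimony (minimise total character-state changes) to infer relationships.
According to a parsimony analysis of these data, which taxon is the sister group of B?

Character polarity is set by the outgroup: the derived state is whichever differs from the outgroup's state, so for III, IV the derived state is '-', and for the remaining characters it is '+'.
Only B and M show the derived state '+' for I, supporting them as a clade.
II: derived state '+' in B only — an autapomorphy, so it tells us nothing about relationships among taxa.
Only B, M, and R show the derived state '-' for III, supporting them as a clade.
IV (derived state '-') is shared by all ingroup taxa — unites the whole ingroup.
Most parsimonious ingroup topology: (((B,M),R),J).
B and M form a cherry on this tree, so they are sister taxa.

M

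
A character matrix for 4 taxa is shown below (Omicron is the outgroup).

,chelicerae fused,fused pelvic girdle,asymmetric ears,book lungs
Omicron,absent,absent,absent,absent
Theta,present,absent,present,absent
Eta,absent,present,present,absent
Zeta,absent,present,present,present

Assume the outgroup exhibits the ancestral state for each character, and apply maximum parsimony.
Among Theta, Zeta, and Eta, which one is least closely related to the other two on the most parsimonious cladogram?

The outgroup has state 'absent' for every character, so 'present' is the derived state throughout.
chelicerae fused (derived state 'present') is unique to Theta (autapomorphy; uninformative for grouping).
Only Eta and Zeta show the derived state 'present' for fused pelvic girdle, supporting them as a clade.
asymmetric ears (derived state 'present') is shared by all ingroup taxa — unites the whole ingroup.
book lungs: derived state 'present' in Zeta only — an autapomorphy, so it tells us nothing about relationships among taxa.
Most parsimonious ingroup topology: (Theta,(Eta,Zeta)).
Zeta and Eta share a more recent common ancestor with each other than either does with Theta, so Theta is the least closely related of the three.

Theta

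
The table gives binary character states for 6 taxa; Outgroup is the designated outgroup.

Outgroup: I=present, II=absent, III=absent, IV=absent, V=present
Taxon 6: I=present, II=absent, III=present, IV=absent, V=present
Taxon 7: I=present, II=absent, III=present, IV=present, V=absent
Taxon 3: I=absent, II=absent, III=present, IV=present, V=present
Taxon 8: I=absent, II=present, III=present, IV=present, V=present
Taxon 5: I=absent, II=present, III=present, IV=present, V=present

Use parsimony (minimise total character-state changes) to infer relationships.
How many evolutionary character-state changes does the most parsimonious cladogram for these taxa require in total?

Character polarity is set by the outgroup: the derived state is whichever differs from the outgroup's state, so for I, V the derived state is 'absent', and for the remaining characters it is 'present'.
I (derived state 'absent') is shared by Taxon 3, Taxon 5, and Taxon 8 — a synapomorphy uniting that clade.
Only Taxon 5 and Taxon 8 show the derived state 'present' for II, supporting them as a clade.
All ingroup taxa share the derived state 'present' for III; it defines the ingroup but does not resolve relationships within it.
IV: derived state 'present' in Taxon 3, Taxon 5, Taxon 7, and Taxon 8 only — synapomorphy for {Taxon 3, Taxon 5, Taxon 7, Taxon 8}.
V: derived state 'absent' in Taxon 7 only — an autapomorphy, so it tells us nothing about relationships among taxa.
Most parsimonious ingroup topology: (Taxon 6,(Taxon 7,(Taxon 3,(Taxon 8,Taxon 5)))).
Changes per character on this tree: I: 1; II: 1; III: 1; IV: 1; V: 1.
Total = 5.

5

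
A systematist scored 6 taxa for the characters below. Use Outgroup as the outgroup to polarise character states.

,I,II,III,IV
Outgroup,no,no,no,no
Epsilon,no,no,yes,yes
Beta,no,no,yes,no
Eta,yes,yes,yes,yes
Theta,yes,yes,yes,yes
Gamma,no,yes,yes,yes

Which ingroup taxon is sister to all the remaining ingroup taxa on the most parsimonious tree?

Beta

The outgroup has state 'no' for every character, so 'yes' is the derived state throughout.
I (derived state 'yes') is shared by Eta and Theta — a synapomorphy uniting that clade.
II (derived state 'yes') is shared by Eta, Gamma, and Theta — a synapomorphy uniting that clade.
III (derived state 'yes') is shared by all ingroup taxa — unites the whole ingroup.
IV (derived state 'yes') is shared by Epsilon, Eta, Gamma, and Theta — a synapomorphy uniting that clade.
Most parsimonious ingroup topology: ((Epsilon,((Eta,Theta),Gamma)),Beta).
Beta is sister to the clade containing all other ingroup taxa, so it is the earliest-diverging (most basal) ingroup lineage.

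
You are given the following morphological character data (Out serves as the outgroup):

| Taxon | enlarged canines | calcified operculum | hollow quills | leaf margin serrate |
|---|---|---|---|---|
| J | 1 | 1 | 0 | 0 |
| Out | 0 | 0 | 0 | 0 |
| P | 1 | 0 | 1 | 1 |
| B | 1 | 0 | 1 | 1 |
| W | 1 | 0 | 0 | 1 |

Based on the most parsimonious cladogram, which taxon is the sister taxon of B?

P

The outgroup has state '0' for every character, so '1' is the derived state throughout.
enlarged canines (derived state '1') is shared by all ingroup taxa — unites the whole ingroup.
calcified operculum (derived state '1') is unique to J (autapomorphy; uninformative for grouping).
hollow quills (derived state '1') is shared by B and P — a synapomorphy uniting that clade.
Only B, P, and W show the derived state '1' for leaf margin serrate, supporting them as a clade.
Most parsimonious ingroup topology: ((W,(P,B)),J).
B and P form a cherry on this tree, so they are sister taxa.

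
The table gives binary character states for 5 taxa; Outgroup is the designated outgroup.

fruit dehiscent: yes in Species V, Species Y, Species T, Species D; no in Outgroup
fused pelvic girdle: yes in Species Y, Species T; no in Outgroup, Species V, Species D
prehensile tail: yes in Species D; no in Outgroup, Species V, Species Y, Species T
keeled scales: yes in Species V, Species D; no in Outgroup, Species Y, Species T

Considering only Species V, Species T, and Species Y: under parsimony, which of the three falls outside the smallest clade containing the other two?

The outgroup has state 'no' for every character, so 'yes' is the derived state throughout.
All ingroup taxa share the derived state 'yes' for fruit dehiscent; it defines the ingroup but does not resolve relationships within it.
fused pelvic girdle: derived state 'yes' in Species T and Species Y only — synapomorphy for {Species T, Species Y}.
prehensile tail: derived state 'yes' in Species D only — an autapomorphy, so it tells us nothing about relationships among taxa.
keeled scales (derived state 'yes') is shared by Species D and Species V — a synapomorphy uniting that clade.
Most parsimonious ingroup topology: ((Species V,Species D),(Species Y,Species T)).
Species T and Species Y share a more recent common ancestor with each other than either does with Species V, so Species V is the least closely related of the three.

Species V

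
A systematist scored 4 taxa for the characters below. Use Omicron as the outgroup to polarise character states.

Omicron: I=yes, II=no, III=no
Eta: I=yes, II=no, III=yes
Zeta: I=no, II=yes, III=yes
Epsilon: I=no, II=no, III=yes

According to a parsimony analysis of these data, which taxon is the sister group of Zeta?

Character polarity is set by the outgroup: the derived state is whichever differs from the outgroup's state, so for I the derived state is 'no', and for the remaining characters it is 'yes'.
I (derived state 'no') is shared by Epsilon and Zeta — a synapomorphy uniting that clade.
II (derived state 'yes') is unique to Zeta (autapomorphy; uninformative for grouping).
III (derived state 'yes') is shared by all ingroup taxa — unites the whole ingroup.
Most parsimonious ingroup topology: (Eta,(Epsilon,Zeta)).
Zeta and Epsilon form a cherry on this tree, so they are sister taxa.

Epsilon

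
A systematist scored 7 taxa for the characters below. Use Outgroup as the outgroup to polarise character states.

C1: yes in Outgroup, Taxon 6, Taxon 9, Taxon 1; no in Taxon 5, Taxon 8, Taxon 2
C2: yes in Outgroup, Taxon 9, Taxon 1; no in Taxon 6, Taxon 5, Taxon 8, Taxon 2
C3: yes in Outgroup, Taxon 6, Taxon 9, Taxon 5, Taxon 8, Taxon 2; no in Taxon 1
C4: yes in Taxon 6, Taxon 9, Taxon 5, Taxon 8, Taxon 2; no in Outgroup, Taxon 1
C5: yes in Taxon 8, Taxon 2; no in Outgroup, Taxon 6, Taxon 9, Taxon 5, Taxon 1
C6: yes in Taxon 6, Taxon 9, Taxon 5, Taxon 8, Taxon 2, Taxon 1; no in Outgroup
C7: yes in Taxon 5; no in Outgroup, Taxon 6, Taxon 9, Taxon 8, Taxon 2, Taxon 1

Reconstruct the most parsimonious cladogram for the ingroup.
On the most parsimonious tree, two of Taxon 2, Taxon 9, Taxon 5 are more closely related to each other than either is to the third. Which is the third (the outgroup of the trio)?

Taxon 9

Character polarity is set by the outgroup: the derived state is whichever differs from the outgroup's state, so for C1, C2, C3 the derived state is 'no', and for the remaining characters it is 'yes'.
Only Taxon 2, Taxon 5, and Taxon 8 show the derived state 'no' for C1, supporting them as a clade.
C2 (derived state 'no') is shared by Taxon 2, Taxon 5, Taxon 6, and Taxon 8 — a synapomorphy uniting that clade.
C3: derived state 'no' in Taxon 1 only — an autapomorphy, so it tells us nothing about relationships among taxa.
Only Taxon 2, Taxon 5, Taxon 6, Taxon 8, and Taxon 9 show the derived state 'yes' for C4, supporting them as a clade.
C5 (derived state 'yes') is shared by Taxon 2 and Taxon 8 — a synapomorphy uniting that clade.
All ingroup taxa share the derived state 'yes' for C6; it defines the ingroup but does not resolve relationships within it.
C7: derived state 'yes' in Taxon 5 only — an autapomorphy, so it tells us nothing about relationships among taxa.
Most parsimonious ingroup topology: (((Taxon 6,(Taxon 5,(Taxon 8,Taxon 2))),Taxon 9),Taxon 1).
Taxon 2 and Taxon 5 share a more recent common ancestor with each other than either does with Taxon 9, so Taxon 9 is the least closely related of the three.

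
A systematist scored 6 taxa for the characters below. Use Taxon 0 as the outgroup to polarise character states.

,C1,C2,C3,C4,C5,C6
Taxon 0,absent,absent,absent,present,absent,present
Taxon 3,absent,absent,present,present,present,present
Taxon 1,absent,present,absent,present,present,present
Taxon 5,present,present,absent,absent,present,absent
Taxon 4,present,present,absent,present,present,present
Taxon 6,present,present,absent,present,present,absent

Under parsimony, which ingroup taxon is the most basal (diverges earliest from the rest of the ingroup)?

Taxon 3

Character polarity is set by the outgroup: the derived state is whichever differs from the outgroup's state, so for C4, C6 the derived state is 'absent', and for the remaining characters it is 'present'.
Only Taxon 4, Taxon 5, and Taxon 6 show the derived state 'present' for C1, supporting them as a clade.
Only Taxon 1, Taxon 4, Taxon 5, and Taxon 6 show the derived state 'present' for C2, supporting them as a clade.
C3: derived state 'present' in Taxon 3 only — an autapomorphy, so it tells us nothing about relationships among taxa.
C4 (derived state 'absent') is unique to Taxon 5 (autapomorphy; uninformative for grouping).
C5 (derived state 'present') is shared by all ingroup taxa — unites the whole ingroup.
C6: derived state 'absent' in Taxon 5 and Taxon 6 only — synapomorphy for {Taxon 5, Taxon 6}.
Most parsimonious ingroup topology: (Taxon 3,(Taxon 1,((Taxon 5,Taxon 6),Taxon 4))).
Taxon 3 is sister to the clade containing all other ingroup taxa, so it is the earliest-diverging (most basal) ingroup lineage.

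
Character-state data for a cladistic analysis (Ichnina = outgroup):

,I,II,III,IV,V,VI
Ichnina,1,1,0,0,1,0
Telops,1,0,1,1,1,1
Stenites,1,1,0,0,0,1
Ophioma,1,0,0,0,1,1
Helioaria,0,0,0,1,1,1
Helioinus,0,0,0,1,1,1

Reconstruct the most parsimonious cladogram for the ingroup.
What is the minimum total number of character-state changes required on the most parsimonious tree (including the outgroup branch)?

6

Character polarity is set by the outgroup: the derived state is whichever differs from the outgroup's state, so for I, II, V the derived state is '0', and for the remaining characters it is '1'.
I: derived state '0' in Helioaria and Helioinus only — synapomorphy for {Helioaria, Helioinus}.
II: derived state '0' in Helioaria, Helioinus, Ophioma, and Telops only — synapomorphy for {Helioaria, Helioinus, Ophioma, Telops}.
III (derived state '1') is unique to Telops (autapomorphy; uninformative for grouping).
IV: derived state '1' in Helioaria, Helioinus, and Telops only — synapomorphy for {Helioaria, Helioinus, Telops}.
V: derived state '0' in Stenites only — an autapomorphy, so it tells us nothing about relationships among taxa.
All ingroup taxa share the derived state '1' for VI; it defines the ingroup but does not resolve relationships within it.
Most parsimonious ingroup topology: (((Telops,(Helioaria,Helioinus)),Ophioma),Stenites).
Changes per character on this tree: I: 1; II: 1; III: 1; IV: 1; V: 1; VI: 1.
Total = 6.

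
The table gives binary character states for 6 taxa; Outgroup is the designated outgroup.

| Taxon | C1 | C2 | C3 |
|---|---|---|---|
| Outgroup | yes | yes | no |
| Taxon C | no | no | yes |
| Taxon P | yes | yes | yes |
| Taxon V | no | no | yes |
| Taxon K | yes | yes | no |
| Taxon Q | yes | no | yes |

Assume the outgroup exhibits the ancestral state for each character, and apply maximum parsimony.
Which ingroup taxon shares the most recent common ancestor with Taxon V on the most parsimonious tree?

Character polarity is set by the outgroup: the derived state is whichever differs from the outgroup's state, so for C1, C2 the derived state is 'no', and for the remaining characters it is 'yes'.
C1: derived state 'no' in Taxon C and Taxon V only — synapomorphy for {Taxon C, Taxon V}.
C2 (derived state 'no') is shared by Taxon C, Taxon Q, and Taxon V — a synapomorphy uniting that clade.
C3 (derived state 'yes') is shared by Taxon C, Taxon P, Taxon Q, and Taxon V — a synapomorphy uniting that clade.
Most parsimonious ingroup topology: ((((Taxon C,Taxon V),Taxon Q),Taxon P),Taxon K).
Taxon V and Taxon C form a cherry on this tree, so they are sister taxa.

Taxon C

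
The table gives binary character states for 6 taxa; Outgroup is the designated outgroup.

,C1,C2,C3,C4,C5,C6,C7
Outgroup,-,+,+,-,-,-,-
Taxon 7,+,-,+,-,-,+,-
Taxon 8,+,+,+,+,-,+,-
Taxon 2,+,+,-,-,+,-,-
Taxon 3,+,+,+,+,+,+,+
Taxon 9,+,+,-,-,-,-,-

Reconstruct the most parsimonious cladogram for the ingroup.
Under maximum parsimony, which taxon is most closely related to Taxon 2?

Taxon 9

Character polarity is set by the outgroup: the derived state is whichever differs from the outgroup's state, so for C2, C3 the derived state is '-', and for the remaining characters it is '+'.
C1 (derived state '+') is shared by all ingroup taxa — unites the whole ingroup.
C2 (derived state '-') is unique to Taxon 7 (autapomorphy; uninformative for grouping).
C3 (derived state '-') is shared by Taxon 2 and Taxon 9 — a synapomorphy uniting that clade.
C4: derived state '+' in Taxon 3 and Taxon 8 only — synapomorphy for {Taxon 3, Taxon 8}.
C5 (state '+') occurs in Taxon 2 and Taxon 3 but conflicts with the nesting implied by the other characters — most parsimoniously interpreted as homoplasy.
Only Taxon 3, Taxon 7, and Taxon 8 show the derived state '+' for C6, supporting them as a clade.
C7: derived state '+' in Taxon 3 only — an autapomorphy, so it tells us nothing about relationships among taxa.
Most parsimonious ingroup topology: ((Taxon 7,(Taxon 8,Taxon 3)),(Taxon 2,Taxon 9)).
Taxon 2 and Taxon 9 form a cherry on this tree, so they are sister taxa.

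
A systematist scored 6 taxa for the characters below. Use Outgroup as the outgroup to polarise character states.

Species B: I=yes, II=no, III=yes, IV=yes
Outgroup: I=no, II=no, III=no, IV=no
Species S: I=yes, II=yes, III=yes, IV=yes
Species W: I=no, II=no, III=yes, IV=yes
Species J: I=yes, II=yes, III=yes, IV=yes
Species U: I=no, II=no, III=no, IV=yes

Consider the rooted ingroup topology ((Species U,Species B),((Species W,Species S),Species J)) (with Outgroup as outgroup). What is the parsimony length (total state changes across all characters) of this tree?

8

Map each character onto ((Species U,Species B),((Species W,Species S),Species J)) (rooted by Outgroup) and count the minimum state changes it requires (Fitch parsimony):
I: 3; II: 2; III: 2; IV: 1.
Total tree length = 8.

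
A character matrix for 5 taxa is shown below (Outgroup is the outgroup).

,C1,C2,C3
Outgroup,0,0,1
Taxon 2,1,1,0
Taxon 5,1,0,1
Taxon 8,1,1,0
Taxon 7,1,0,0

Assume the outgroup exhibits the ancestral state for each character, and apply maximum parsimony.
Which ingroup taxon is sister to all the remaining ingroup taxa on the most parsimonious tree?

Taxon 5

Character polarity is set by the outgroup: the derived state is whichever differs from the outgroup's state, so for C3 the derived state is '0', and for the remaining characters it is '1'.
C1 (derived state '1') is shared by all ingroup taxa — unites the whole ingroup.
C2 (derived state '1') is shared by Taxon 2 and Taxon 8 — a synapomorphy uniting that clade.
C3 (derived state '0') is shared by Taxon 2, Taxon 7, and Taxon 8 — a synapomorphy uniting that clade.
Most parsimonious ingroup topology: (((Taxon 2,Taxon 8),Taxon 7),Taxon 5).
Taxon 5 is sister to the clade containing all other ingroup taxa, so it is the earliest-diverging (most basal) ingroup lineage.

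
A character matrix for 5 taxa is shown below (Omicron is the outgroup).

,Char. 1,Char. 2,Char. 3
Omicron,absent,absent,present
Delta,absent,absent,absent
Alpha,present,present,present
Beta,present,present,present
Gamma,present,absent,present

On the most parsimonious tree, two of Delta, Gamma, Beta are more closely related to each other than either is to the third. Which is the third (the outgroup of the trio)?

Delta

Character polarity is set by the outgroup: the derived state is whichever differs from the outgroup's state, so for Char. 3 the derived state is 'absent', and for the remaining characters it is 'present'.
Only Alpha, Beta, and Gamma show the derived state 'present' for Char. 1, supporting them as a clade.
Only Alpha and Beta show the derived state 'present' for Char. 2, supporting them as a clade.
Char. 3: derived state 'absent' in Delta only — an autapomorphy, so it tells us nothing about relationships among taxa.
Most parsimonious ingroup topology: (Delta,((Alpha,Beta),Gamma)).
Beta and Gamma share a more recent common ancestor with each other than either does with Delta, so Delta is the least closely related of the three.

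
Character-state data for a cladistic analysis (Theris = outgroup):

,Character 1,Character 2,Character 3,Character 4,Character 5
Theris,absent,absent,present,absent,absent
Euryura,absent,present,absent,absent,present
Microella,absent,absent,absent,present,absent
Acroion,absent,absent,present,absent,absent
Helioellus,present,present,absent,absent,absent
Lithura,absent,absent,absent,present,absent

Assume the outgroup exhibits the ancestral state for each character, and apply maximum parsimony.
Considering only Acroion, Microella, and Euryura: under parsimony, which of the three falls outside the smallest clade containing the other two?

Acroion

Character polarity is set by the outgroup: the derived state is whichever differs from the outgroup's state, so for Character 3 the derived state is 'absent', and for the remaining characters it is 'present'.
Character 1: derived state 'present' in Helioellus only — an autapomorphy, so it tells us nothing about relationships among taxa.
Character 2: derived state 'present' in Euryura and Helioellus only — synapomorphy for {Euryura, Helioellus}.
Character 3 (derived state 'absent') is shared by Euryura, Helioellus, Lithura, and Microella — a synapomorphy uniting that clade.
Only Lithura and Microella show the derived state 'present' for Character 4, supporting them as a clade.
Character 5: derived state 'present' in Euryura only — an autapomorphy, so it tells us nothing about relationships among taxa.
Most parsimonious ingroup topology: (((Euryura,Helioellus),(Microella,Lithura)),Acroion).
Microella and Euryura share a more recent common ancestor with each other than either does with Acroion, so Acroion is the least closely related of the three.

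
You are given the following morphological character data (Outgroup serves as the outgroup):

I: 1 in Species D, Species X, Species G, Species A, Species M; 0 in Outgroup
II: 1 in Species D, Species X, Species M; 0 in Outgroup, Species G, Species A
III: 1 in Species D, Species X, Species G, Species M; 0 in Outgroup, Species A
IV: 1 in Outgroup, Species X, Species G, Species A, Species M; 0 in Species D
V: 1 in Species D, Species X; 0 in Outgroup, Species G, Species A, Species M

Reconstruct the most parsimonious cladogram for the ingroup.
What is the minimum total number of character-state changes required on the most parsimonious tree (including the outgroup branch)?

Character polarity is set by the outgroup: the derived state is whichever differs from the outgroup's state, so for IV the derived state is '0', and for the remaining characters it is '1'.
All ingroup taxa share the derived state '1' for I; it defines the ingroup but does not resolve relationships within it.
II: derived state '1' in Species D, Species M, and Species X only — synapomorphy for {Species D, Species M, Species X}.
III: derived state '1' in Species D, Species G, Species M, and Species X only — synapomorphy for {Species D, Species G, Species M, Species X}.
IV (derived state '0') is unique to Species D (autapomorphy; uninformative for grouping).
V: derived state '1' in Species D and Species X only — synapomorphy for {Species D, Species X}.
Most parsimonious ingroup topology: ((((Species X,Species D),Species M),Species G),Species A).
Changes per character on this tree: I: 1; II: 1; III: 1; IV: 1; V: 1.
Total = 5.

5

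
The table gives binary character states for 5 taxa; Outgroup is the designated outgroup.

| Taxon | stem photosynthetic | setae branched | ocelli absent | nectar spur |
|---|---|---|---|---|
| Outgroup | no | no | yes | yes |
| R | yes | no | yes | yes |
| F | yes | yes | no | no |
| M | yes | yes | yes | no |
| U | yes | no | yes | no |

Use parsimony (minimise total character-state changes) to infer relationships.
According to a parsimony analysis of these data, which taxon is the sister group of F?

M

Character polarity is set by the outgroup: the derived state is whichever differs from the outgroup's state, so for ocelli absent, nectar spur the derived state is 'no', and for the remaining characters it is 'yes'.
stem photosynthetic (derived state 'yes') is shared by all ingroup taxa — unites the whole ingroup.
setae branched: derived state 'yes' in F and M only — synapomorphy for {F, M}.
ocelli absent (derived state 'no') is unique to F (autapomorphy; uninformative for grouping).
nectar spur: derived state 'no' in F, M, and U only — synapomorphy for {F, M, U}.
Most parsimonious ingroup topology: (R,((F,M),U)).
F and M form a cherry on this tree, so they are sister taxa.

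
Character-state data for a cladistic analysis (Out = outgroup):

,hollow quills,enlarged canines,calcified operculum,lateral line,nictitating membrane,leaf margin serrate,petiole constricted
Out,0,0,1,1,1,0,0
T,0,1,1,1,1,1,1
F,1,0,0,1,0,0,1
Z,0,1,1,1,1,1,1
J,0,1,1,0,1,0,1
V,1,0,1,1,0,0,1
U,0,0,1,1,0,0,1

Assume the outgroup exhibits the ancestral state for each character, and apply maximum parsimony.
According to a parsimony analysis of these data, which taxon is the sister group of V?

Character polarity is set by the outgroup: the derived state is whichever differs from the outgroup's state, so for calcified operculum, lateral line, nictitating membrane the derived state is '0', and for the remaining characters it is '1'.
hollow quills (derived state '1') is shared by F and V — a synapomorphy uniting that clade.
enlarged canines: derived state '1' in J, T, and Z only — synapomorphy for {J, T, Z}.
calcified operculum (derived state '0') is unique to F (autapomorphy; uninformative for grouping).
lateral line: derived state '0' in J only — an autapomorphy, so it tells us nothing about relationships among taxa.
nictitating membrane (derived state '0') is shared by F, U, and V — a synapomorphy uniting that clade.
leaf margin serrate (derived state '1') is shared by T and Z — a synapomorphy uniting that clade.
All ingroup taxa share the derived state '1' for petiole constricted; it defines the ingroup but does not resolve relationships within it.
Most parsimonious ingroup topology: (((T,Z),J),((F,V),U)).
V and F form a cherry on this tree, so they are sister taxa.

F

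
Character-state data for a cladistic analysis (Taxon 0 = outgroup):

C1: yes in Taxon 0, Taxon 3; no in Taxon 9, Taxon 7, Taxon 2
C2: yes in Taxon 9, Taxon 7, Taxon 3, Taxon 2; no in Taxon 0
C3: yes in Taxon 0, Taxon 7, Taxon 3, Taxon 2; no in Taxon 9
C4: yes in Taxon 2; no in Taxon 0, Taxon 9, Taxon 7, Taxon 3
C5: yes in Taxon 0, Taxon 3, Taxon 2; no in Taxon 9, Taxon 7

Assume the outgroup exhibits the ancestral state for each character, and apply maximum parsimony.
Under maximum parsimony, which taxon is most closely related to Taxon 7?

Taxon 9

Character polarity is set by the outgroup: the derived state is whichever differs from the outgroup's state, so for C1, C3, C5 the derived state is 'no', and for the remaining characters it is 'yes'.
C1: derived state 'no' in Taxon 2, Taxon 7, and Taxon 9 only — synapomorphy for {Taxon 2, Taxon 7, Taxon 9}.
C2 (derived state 'yes') is shared by all ingroup taxa — unites the whole ingroup.
C3: derived state 'no' in Taxon 9 only — an autapomorphy, so it tells us nothing about relationships among taxa.
C4 (derived state 'yes') is unique to Taxon 2 (autapomorphy; uninformative for grouping).
C5: derived state 'no' in Taxon 7 and Taxon 9 only — synapomorphy for {Taxon 7, Taxon 9}.
Most parsimonious ingroup topology: (((Taxon 9,Taxon 7),Taxon 2),Taxon 3).
Taxon 7 and Taxon 9 form a cherry on this tree, so they are sister taxa.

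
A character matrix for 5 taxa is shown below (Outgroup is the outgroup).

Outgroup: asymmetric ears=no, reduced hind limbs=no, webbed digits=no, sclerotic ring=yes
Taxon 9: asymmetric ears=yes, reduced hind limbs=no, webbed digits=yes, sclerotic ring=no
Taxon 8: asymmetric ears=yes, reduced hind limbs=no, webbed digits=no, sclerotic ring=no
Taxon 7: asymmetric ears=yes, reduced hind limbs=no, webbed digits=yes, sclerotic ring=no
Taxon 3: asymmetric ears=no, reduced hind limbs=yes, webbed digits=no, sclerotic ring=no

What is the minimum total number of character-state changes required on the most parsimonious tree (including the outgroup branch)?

Character polarity is set by the outgroup: the derived state is whichever differs from the outgroup's state, so for sclerotic ring the derived state is 'no', and for the remaining characters it is 'yes'.
Only Taxon 7, Taxon 8, and Taxon 9 show the derived state 'yes' for asymmetric ears, supporting them as a clade.
reduced hind limbs: derived state 'yes' in Taxon 3 only — an autapomorphy, so it tells us nothing about relationships among taxa.
Only Taxon 7 and Taxon 9 show the derived state 'yes' for webbed digits, supporting them as a clade.
All ingroup taxa share the derived state 'no' for sclerotic ring; it defines the ingroup but does not resolve relationships within it.
Most parsimonious ingroup topology: (((Taxon 9,Taxon 7),Taxon 8),Taxon 3).
Changes per character on this tree: asymmetric ears: 1; reduced hind limbs: 1; webbed digits: 1; sclerotic ring: 1.
Total = 4.

4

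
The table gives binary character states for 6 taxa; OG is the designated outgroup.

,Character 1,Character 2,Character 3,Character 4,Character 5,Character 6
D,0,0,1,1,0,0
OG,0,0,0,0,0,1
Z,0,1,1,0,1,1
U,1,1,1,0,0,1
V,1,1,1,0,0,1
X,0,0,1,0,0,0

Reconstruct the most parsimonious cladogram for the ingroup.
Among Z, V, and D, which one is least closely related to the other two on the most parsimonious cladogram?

D

Character polarity is set by the outgroup: the derived state is whichever differs from the outgroup's state, so for Character 6 the derived state is '0', and for the remaining characters it is '1'.
Character 1: derived state '1' in U and V only — synapomorphy for {U, V}.
Character 2: derived state '1' in U, V, and Z only — synapomorphy for {U, V, Z}.
All ingroup taxa share the derived state '1' for Character 3; it defines the ingroup but does not resolve relationships within it.
Character 4 (derived state '1') is unique to D (autapomorphy; uninformative for grouping).
Character 5 (derived state '1') is unique to Z (autapomorphy; uninformative for grouping).
Only D and X show the derived state '0' for Character 6, supporting them as a clade.
Most parsimonious ingroup topology: ((Z,(U,V)),(D,X)).
V and Z share a more recent common ancestor with each other than either does with D, so D is the least closely related of the three.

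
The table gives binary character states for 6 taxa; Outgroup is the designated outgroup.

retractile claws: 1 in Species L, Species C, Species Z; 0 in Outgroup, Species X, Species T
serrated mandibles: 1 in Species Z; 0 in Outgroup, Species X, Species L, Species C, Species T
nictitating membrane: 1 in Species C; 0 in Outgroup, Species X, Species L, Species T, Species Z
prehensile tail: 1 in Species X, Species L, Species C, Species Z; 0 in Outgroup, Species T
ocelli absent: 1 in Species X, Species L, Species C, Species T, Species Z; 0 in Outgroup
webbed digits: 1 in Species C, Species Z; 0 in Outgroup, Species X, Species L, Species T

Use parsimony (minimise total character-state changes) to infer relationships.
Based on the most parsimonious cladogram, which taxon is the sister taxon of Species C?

Species Z

The outgroup has state '0' for every character, so '1' is the derived state throughout.
retractile claws (derived state '1') is shared by Species C, Species L, and Species Z — a synapomorphy uniting that clade.
serrated mandibles (derived state '1') is unique to Species Z (autapomorphy; uninformative for grouping).
nictitating membrane (derived state '1') is unique to Species C (autapomorphy; uninformative for grouping).
prehensile tail: derived state '1' in Species C, Species L, Species X, and Species Z only — synapomorphy for {Species C, Species L, Species X, Species Z}.
All ingroup taxa share the derived state '1' for ocelli absent; it defines the ingroup but does not resolve relationships within it.
webbed digits (derived state '1') is shared by Species C and Species Z — a synapomorphy uniting that clade.
Most parsimonious ingroup topology: ((Species X,(Species L,(Species C,Species Z))),Species T).
Species C and Species Z form a cherry on this tree, so they are sister taxa.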